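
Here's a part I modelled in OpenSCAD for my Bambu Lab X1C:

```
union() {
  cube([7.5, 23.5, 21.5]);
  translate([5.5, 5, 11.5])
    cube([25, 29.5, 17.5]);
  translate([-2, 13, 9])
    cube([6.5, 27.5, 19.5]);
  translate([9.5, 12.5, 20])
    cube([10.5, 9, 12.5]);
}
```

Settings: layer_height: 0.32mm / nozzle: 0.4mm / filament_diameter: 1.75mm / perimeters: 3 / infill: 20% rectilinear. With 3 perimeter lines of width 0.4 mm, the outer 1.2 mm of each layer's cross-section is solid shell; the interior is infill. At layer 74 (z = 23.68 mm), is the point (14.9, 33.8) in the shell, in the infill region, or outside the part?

shell

At z = 23.68 mm: the cube is absent (z outside [0, 21.5]); the cube at (5.5, 5) (footprint 25×29.5) is included at this height; the 6.5×27.5 cube at (-2, 13) contributes its full rectangle; the cube at (9.5, 12.5) (footprint 10.5×9) is included at this height; Combining (union): the regions partially overlap (shared area 94.50 mm²), so overlapping operands fuse into one piece — 2 connected regions. Overall, the cross-section has 2 separate islands. The nearest boundary edge runs (5.50, 34.50)→(30.50, 34.50); distance from the point to it = 0.70 mm. (Shell/infill is judged within the island containing the point — the largest one.) The point is inside the cross-section, 0.70 mm from the nearest boundary — within the 1.2 mm shell band (3 × 0.4).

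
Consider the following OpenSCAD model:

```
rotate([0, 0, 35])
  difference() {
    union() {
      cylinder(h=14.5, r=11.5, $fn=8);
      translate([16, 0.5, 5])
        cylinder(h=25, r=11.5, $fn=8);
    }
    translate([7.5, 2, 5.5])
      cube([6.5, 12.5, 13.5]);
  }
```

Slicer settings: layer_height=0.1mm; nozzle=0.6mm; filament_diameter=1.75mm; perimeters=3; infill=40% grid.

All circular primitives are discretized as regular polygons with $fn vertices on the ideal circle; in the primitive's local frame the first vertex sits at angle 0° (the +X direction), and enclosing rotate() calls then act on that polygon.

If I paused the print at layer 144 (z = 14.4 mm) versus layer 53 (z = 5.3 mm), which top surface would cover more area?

Layer 144 (z = 14.4): the r=11.5 cylinder contributes a regular 8-gon of circumradius 11.5 (area = (8/2)·11.500²·sin(360°/8) = 374.06 mm²); the r=11.5 cylinder at (16, 0.5) contributes a regular 8-gon of circumradius 11.5 (area = (8/2)·11.500²·sin(360°/8) = 374.06 mm²); Combining (union): the regions partially overlap — summed areas 748.12 mm² minus the doubly-counted overlap 58.91 mm² gives 689.21 mm² — area = 689.21 mm²; the 6.5×12.5 cube at (7.5, 2) contributes its full rectangle (area 81.25 mm²); After the difference (first − rest): starting from that combined region (689.21 mm²), the 6.5×12.5 cube at (7.5, 2) partially overlaps it — only the 50.80 mm² overlap (of its 81.25 mm²) is removed, clipping the outline — area = 638.41 mm²; (whole slice rotated 35° about Z — lengths, areas and connectivity unchanged). So its area = 638.41 mm². Layer 53 (z = 5.3): the r=11.5 cylinder contributes a regular 8-gon of circumradius 11.5 (area = (8/2)·11.500²·sin(360°/8) = 374.06 mm²); the r=11.5 cylinder at (16, 0.5) gives a regular 8-gon of circumradius 11.5 (constant along its height) (area = (8/2)·11.500²·sin(360°/8) = 374.06 mm²); Taking the union: the regions partially overlap — summed areas 748.12 mm² minus the doubly-counted overlap 58.91 mm² gives 689.21 mm² — area = 689.21 mm²; the cube at (7.5, 2) does not reach this height (z outside [5.5, 19]); Taking the first minus the rest: none of the subtracted shapes is present at this height, so that combined region is unchanged — area = 689.21 mm²; (whole slice rotated 35° about Z — lengths, areas and connectivity unchanged). So its area = 689.21 mm². Layer 53 is larger (689.21 vs 638.41 mm²).

layer 53 (z = 5.3 mm)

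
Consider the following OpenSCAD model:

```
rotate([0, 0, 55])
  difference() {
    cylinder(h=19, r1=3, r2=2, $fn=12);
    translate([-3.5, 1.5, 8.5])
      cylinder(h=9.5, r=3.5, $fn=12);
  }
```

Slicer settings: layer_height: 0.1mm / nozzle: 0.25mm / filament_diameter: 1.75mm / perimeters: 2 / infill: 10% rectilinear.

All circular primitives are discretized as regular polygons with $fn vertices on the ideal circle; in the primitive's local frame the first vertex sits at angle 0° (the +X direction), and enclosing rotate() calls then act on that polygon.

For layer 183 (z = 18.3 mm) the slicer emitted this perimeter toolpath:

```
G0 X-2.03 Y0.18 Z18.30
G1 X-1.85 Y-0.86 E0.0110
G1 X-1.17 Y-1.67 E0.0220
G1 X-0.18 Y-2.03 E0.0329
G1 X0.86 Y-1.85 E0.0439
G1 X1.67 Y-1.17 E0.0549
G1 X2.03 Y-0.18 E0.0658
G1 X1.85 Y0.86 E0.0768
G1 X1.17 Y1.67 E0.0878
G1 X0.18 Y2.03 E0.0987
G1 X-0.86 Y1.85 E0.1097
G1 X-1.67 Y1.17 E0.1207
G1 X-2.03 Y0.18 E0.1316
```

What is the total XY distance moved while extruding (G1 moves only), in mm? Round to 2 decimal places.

Sum the Euclidean lengths of each G1 segment: total = 12.67 mm.

12.67 mm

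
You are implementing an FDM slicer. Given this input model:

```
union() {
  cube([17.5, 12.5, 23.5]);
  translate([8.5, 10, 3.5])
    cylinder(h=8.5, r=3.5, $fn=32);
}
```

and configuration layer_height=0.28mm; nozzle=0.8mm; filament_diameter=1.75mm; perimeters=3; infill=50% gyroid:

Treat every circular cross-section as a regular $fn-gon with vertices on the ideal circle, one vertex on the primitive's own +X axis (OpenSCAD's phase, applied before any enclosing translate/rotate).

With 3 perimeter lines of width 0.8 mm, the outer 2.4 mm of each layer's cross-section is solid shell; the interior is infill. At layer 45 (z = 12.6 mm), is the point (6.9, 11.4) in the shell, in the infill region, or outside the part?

At z = 12.6 mm: the cube is present — its section is the full 17.5×12.5 rectangle; the cylinder at (8.5, 10) is not intersected at this z (z outside [3.5, 12]); Combining (union): only the 17.5×12.5 cube is present, so the union is just that shape — 1 connected region. Overall, the cross-section is a single solid region. The nearest boundary edge runs (17.50, 12.50)→(0.00, 12.50); distance from the point to it = 1.10 mm. The point is inside the cross-section, 1.10 mm from the nearest boundary — within the 2.4 mm shell band (3 × 0.8).

shell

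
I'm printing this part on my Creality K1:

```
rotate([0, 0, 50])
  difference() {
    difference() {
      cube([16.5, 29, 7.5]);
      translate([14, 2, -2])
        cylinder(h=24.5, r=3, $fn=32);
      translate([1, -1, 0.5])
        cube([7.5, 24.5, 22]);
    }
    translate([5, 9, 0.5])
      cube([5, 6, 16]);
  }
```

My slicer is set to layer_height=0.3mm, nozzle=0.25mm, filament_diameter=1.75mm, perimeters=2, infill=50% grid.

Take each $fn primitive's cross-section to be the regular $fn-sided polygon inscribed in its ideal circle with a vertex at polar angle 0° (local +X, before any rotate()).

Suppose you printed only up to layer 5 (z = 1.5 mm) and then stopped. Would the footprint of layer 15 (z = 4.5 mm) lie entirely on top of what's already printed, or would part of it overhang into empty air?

Compare the two slices. At z = 1.5: the cube (footprint 16.5×29) is included at this height (area 478.50 mm²); the r=3 cylinder at (14, 2) contributes a regular 32-gon of circumradius 3 (area = (32/2)·3.000²·sin(360°/32) = 28.09 mm²); the 7.5×24.5 cube at (1, -1) contributes its full rectangle (area 183.75 mm²); After the difference (first − rest): starting from the 16.5×29 cube (478.50 mm²), the r=3 cylinder at (14, 2) partially overlaps it — only the 23.95 mm² overlap (of its 28.09 mm²) is removed, clipping the outline; the 7.5×24.5 cube at (1, -1) partially overlaps it — only the 176.25 mm² overlap (of its 183.75 mm²) is removed, clipping the outline — area = 278.30 mm²; the cube at (5, 9) (footprint 5×6) is included at this height (area 30.00 mm²); Subtracting the remaining from the first: starting from that combined region (278.30 mm²), the 5×6 cube at (5, 9) partially overlaps it — only the 9.00 mm² overlap (of its 30.00 mm²) is removed, clipping the outline — area = 269.30 mm²; (rotated 50° about Z; rotation is an isometry so areas/perimeters/island counts are preserved). At z = 4.5: the 16.5×29 cube contributes its full rectangle (area 478.50 mm²); the r=3 cylinder at (14, 2) gives a regular 32-gon of circumradius 3 (constant along its height) (area = (32/2)·3.000²·sin(360°/32) = 28.09 mm²); the cube at (1, -1) is present — its section is the full 7.5×24.5 rectangle (area 183.75 mm²); Subtracting the remaining from the first: starting from the 16.5×29 cube (478.50 mm²), the r=3 cylinder at (14, 2) partially overlaps it — only the 23.95 mm² overlap (of its 28.09 mm²) is removed, clipping the outline; the 7.5×24.5 cube at (1, -1) partially overlaps it — only the 176.25 mm² overlap (of its 183.75 mm²) is removed, clipping the outline — area = 278.30 mm²; the 5×6 cube at (5, 9) contributes its full rectangle (area 30.00 mm²); After the difference (first − rest): starting from the result so far (278.30 mm²), the 5×6 cube at (5, 9) partially overlaps it — only the 9.00 mm² overlap (of its 30.00 mm²) is removed, clipping the outline — area = 269.30 mm²; (rotated 50° about Z; rotation is an isometry so areas/perimeters/island counts are preserved). Checking containment: the cross-section at z = 4.5 is a subset of the cross-section at z = 1.5.

entirely on top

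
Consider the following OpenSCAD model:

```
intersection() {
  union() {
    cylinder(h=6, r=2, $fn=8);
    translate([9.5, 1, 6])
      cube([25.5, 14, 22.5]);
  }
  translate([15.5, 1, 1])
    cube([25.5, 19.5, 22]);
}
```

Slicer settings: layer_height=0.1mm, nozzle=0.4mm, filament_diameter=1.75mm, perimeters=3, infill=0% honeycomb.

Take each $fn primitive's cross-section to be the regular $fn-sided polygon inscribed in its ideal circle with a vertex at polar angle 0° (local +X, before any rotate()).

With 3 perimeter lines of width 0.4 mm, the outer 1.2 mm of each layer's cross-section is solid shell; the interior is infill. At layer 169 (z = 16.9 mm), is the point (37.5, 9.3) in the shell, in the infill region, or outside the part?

outside

At z = 16.9 mm: the cylinder is absent (z outside [0, 6]); the cube at (9.5, 1) (footprint 25.5×14) is included at this height; Combining (union): only the 25.5×14 cube at (9.5, 1) is present, so the union is just that shape — 1 connected region; the 25.5×19.5 cube at (15.5, 1) contributes its full rectangle; Keeping only the common overlap: the 25.5×19.5 cube at (15.5, 1) partially overlaps that combined region; clipping to the common part keeps 273.00 mm² — 1 connected region. Overall, the cross-section is a single solid region. The nearest boundary edge runs (35.00, 15.00)→(35.00, 1.00); distance from the point to it = 2.50 mm. The point is not inside any of the regions above, so it lies outside the cross-section (2.50 mm from the nearest boundary).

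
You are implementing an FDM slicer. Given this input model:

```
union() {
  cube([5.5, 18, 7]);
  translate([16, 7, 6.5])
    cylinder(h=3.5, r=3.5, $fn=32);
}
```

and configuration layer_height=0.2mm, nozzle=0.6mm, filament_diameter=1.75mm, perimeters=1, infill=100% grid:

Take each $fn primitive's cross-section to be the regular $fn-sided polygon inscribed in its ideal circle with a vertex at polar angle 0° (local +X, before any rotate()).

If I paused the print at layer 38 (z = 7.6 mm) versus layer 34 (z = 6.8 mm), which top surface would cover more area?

layer 34 (z = 6.8 mm)

Layer 38 (z = 7.6): the cube does not reach this height (z outside [0, 7]); the cylinder at (16, 7): section is a regular 32-gon, circumradius r=3.5 (area = (32/2)·3.500²·sin(360°/32) = 38.24 mm²); Taking the union: only the r=3.5 cylinder at (16, 7) is present, so the union is just that shape — area = 38.24 mm². So its area = 38.24 mm². Layer 34 (z = 6.8): the cube is present — its section is the full 5.5×18 rectangle (area 99.00 mm²); the r=3.5 cylinder at (16, 7) gives a regular 32-gon of circumradius 3.5 (constant along its height) (area = (32/2)·3.500²·sin(360°/32) = 38.24 mm²); Taking the union: the 2 present regions are separate (no shared area or edge), so areas and boundary lengths simply add and each stays a separate island — area = 137.24 mm². So its area = 137.24 mm². Layer 34 is larger (137.24 vs 38.24 mm²).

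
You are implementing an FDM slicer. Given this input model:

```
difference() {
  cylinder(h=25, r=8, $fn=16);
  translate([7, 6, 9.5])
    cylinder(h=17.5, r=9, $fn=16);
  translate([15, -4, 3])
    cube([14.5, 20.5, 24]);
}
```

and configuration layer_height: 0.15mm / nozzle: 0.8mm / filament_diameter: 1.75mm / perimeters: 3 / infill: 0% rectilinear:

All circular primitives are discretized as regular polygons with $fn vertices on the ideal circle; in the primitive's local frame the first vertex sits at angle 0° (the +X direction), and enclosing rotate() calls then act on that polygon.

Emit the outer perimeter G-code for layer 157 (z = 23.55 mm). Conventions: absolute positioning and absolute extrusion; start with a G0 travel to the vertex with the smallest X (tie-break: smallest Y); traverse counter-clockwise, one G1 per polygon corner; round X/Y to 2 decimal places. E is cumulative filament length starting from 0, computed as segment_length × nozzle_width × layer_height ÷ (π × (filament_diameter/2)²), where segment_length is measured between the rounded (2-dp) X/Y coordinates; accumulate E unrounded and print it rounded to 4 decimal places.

At z = 23.55 mm: the cylinder: section is a regular 16-gon, circumradius r=8; the r=9 cylinder at (7, 6) gives a regular 16-gon of circumradius 9 (constant along its height); the cube at (15, -4) (footprint 14.5×20.5) is included at this height; Taking the first minus the rest: starting from the r=8 cylinder, the r=9 cylinder at (7, 6) partially overlaps it — only the 74.40 mm² overlap (of its 247.98 mm²) is removed, clipping the outline; the 14.5×20.5 cube at (15, -4) misses the remaining region (no effect) — 1 connected region. The outline is a single polygon with 18 vertices. Extrusion per mm of travel: 0.8 × 0.15 / (π × 0.875²) = 0.049890. Accumulating E over each segment gives final E = 2.4421.

G0 X-8.00 Y0.00 Z23.55
G1 X-7.39 Y-3.06 E0.1557
G1 X-5.66 Y-5.66 E0.3115
G1 X-3.06 Y-7.39 E0.4673
G1 X0.00 Y-8.00 E0.6229
G1 X3.06 Y-7.39 E0.7786
G1 X5.66 Y-5.66 E0.9344
G1 X7.39 Y-3.06 E1.0902
G1 X7.42 Y-2.92 E1.0974
G1 X7.00 Y-3.00 E1.1187
G1 X3.56 Y-2.31 E1.2937
G1 X0.64 Y-0.36 E1.4689
G1 X-1.31 Y2.56 E1.6441
G1 X-2.00 Y6.00 E1.8191
G1 X-1.67 Y7.67 E1.9041
G1 X-3.06 Y7.39 E1.9748
G1 X-5.66 Y5.66 E2.1306
G1 X-7.39 Y3.06 E2.2864
G1 X-8.00 Y0.00 E2.4421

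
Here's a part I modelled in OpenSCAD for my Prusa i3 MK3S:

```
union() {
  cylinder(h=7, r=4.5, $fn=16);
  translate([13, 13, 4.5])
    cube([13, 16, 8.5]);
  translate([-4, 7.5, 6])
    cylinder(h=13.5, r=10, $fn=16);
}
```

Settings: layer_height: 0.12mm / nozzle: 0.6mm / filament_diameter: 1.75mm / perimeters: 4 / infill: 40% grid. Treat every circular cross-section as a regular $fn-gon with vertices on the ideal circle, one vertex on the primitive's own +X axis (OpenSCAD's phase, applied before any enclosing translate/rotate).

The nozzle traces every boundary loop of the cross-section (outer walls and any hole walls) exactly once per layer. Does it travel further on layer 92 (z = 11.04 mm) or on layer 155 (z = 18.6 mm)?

layer 92 (z = 11.04 mm)

Layer 92 (z = 11.04): the cylinder is absent (z outside [0, 7]); the 13×16 cube at (13, 13) contributes its full rectangle (perimeter 58.00 mm); the r=10 cylinder at (-4, 7.5) gives a regular 16-gon of circumradius 10 (constant along its height) (perimeter = 2·16·10.000·sin(180°/16) = 62.43 mm); Taking the union: the 2 present regions are separate (no shared area or edge), so areas and boundary lengths simply add and each stays a separate island — boundary = 120.43 mm. So its perimeter = 120.43 mm. Layer 155 (z = 18.6): the cylinder does not reach this height (z outside [0, 7]); the cube at (13, 13) is absent (z outside [4.5, 13]); the r=10 cylinder at (-4, 7.5) contributes a regular 16-gon of circumradius 10 (perimeter = 2·16·10.000·sin(180°/16) = 62.43 mm); Taking the union: only the r=10 cylinder at (-4, 7.5) is present, so the union is just that shape — boundary = 62.43 mm. So its perimeter = 62.43 mm. Layer 92 is larger (120.43 vs 62.43 mm).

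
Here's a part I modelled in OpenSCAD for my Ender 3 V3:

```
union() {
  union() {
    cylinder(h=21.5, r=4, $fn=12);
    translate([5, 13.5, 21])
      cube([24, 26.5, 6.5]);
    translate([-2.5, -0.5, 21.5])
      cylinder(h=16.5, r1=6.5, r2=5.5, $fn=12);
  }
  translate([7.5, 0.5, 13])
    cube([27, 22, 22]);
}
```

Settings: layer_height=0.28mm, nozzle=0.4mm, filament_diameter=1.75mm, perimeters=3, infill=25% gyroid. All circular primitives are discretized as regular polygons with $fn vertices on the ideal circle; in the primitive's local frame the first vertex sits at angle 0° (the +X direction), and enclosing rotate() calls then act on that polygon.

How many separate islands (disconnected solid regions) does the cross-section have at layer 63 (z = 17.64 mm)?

2

At z = 17.64 mm: the cylinder: section is a regular 12-gon, circumradius r=4; the cube at (5, 13.5) does not reach this height (z outside [21, 27.5]); the cone at (-2.5, -0.5) is absent (z outside [21.5, 38]); Merging all regions: only the r=4 cylinder is present, so the union is just that shape — 1 connected region; the cube at (7.5, 0.5) (footprint 27×22) is included at this height; Merging all regions: the 2 present regions are separate (no shared area or edge), so areas and boundary lengths simply add and each stays a separate island — 2 connected regions. Overall, the cross-section has 2 separate islands. Island count = 2.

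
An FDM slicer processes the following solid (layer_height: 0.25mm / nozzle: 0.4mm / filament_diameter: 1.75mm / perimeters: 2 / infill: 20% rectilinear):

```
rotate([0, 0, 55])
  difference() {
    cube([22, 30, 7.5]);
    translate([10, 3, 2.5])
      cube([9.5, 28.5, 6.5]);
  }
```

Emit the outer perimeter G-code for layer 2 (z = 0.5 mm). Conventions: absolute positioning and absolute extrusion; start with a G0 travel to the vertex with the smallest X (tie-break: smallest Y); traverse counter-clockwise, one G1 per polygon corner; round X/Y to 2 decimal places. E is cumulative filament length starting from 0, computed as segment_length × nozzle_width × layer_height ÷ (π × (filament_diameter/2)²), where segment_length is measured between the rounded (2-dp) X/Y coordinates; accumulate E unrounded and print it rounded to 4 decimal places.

G0 X-24.57 Y17.21 Z0.50
G1 X0.00 Y0.00 E1.2472
G1 X12.62 Y18.02 E2.1618
G1 X-11.96 Y35.23 E3.4093
G1 X-24.57 Y17.21 E4.3237

At z = 0.5 mm: the cube (footprint 22×30) is included at this height; the cube at (10, 3) does not reach this height (z outside [2.5, 9]); Taking the first minus the rest: none of the subtracted shapes is present at this height, so the 22×30 cube is unchanged — 1 connected region; (rotated 55° about Z; rotation is an isometry so areas/perimeters/island counts are preserved). The outline is a single polygon with 4 vertices. Extrusion per mm of travel: 0.4 × 0.25 / (π × 0.875²) = 0.041575. Accumulating E over each segment gives final E = 4.3237.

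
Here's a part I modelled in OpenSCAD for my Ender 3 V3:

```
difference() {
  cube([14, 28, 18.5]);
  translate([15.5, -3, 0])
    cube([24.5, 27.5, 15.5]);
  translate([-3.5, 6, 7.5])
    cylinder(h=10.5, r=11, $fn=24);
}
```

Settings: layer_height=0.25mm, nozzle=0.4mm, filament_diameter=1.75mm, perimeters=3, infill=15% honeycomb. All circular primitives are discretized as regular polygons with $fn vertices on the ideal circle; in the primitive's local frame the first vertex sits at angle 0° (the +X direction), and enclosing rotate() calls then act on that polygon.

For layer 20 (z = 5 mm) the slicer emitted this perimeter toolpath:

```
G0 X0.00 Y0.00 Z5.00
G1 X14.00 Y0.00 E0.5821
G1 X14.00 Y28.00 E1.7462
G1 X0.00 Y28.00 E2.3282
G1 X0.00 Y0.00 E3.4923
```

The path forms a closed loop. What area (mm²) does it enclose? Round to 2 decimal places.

392.00 mm²

Apply the shoelace formula to the sequence of (X, Y) vertices; enclosed area = 392.00 mm².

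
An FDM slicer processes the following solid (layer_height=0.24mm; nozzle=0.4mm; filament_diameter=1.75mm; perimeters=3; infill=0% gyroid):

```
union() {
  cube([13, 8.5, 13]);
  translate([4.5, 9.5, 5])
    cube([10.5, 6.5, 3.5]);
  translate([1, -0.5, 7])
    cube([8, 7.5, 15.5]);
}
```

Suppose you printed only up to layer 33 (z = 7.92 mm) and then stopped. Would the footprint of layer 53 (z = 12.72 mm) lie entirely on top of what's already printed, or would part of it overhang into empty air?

entirely on top

Compare the two slices. At z = 7.92: the cube is present — its section is the full 13×8.5 rectangle (area 110.50 mm²); the cube at (4.5, 9.5) (footprint 10.5×6.5) is included at this height (area 68.25 mm²); the cube at (1, -0.5) (footprint 8×7.5) is included at this height (area 60.00 mm²); Taking the union: the regions partially overlap — summed areas 238.75 mm² minus the doubly-counted overlap 56.00 mm² gives 182.75 mm² — area = 182.75 mm². At z = 12.72: the 13×8.5 cube contributes its full rectangle (area 110.50 mm²); the cube at (4.5, 9.5) is absent (z outside [5, 8.5]); the cube at (1, -0.5) is present — its section is the full 8×7.5 rectangle (area 60.00 mm²); Merging all regions: the regions partially overlap — summed areas 170.50 mm² minus the doubly-counted overlap 56.00 mm² gives 114.50 mm² — area = 114.50 mm². Checking containment: the cross-section at z = 12.72 is a subset of the cross-section at z = 7.92.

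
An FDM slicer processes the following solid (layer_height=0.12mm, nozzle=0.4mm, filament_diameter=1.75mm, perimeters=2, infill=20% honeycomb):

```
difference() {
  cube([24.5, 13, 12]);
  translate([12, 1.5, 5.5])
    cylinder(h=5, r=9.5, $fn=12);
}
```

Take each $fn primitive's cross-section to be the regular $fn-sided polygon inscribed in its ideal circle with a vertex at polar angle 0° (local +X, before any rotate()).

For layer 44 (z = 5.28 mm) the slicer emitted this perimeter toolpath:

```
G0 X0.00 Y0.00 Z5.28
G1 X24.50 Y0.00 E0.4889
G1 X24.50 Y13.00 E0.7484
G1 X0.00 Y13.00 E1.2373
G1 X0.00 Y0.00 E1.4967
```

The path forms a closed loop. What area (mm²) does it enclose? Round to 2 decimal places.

Apply the shoelace formula to the sequence of (X, Y) vertices; enclosed area = 318.50 mm².

318.50 mm²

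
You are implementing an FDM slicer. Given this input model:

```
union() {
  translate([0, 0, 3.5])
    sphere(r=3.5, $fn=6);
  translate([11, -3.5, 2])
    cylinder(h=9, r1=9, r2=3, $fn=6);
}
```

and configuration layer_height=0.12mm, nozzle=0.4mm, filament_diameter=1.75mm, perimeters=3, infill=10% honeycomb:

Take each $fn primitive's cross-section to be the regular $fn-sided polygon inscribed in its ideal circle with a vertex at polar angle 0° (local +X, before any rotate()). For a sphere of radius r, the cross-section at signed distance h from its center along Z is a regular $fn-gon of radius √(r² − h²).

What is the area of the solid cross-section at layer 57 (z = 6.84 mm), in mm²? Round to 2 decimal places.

89.44 mm²

At z = 6.84 mm: the sphere: section is a regular 6-gon, circumradius = √(r²−h²) = √(3.5²−3.34²) = 1.046 (area = (6/2)·1.046²·sin(360°/6) = 2.84 mm²); the cone at (11, -3.5) (r1=9→r2=3) has section circumradius 5.773 here — a regular 6-gon (area = (6/2)·5.773²·sin(360°/6) = 86.60 mm²); Combining (union): the 2 present regions are separate (no shared area or edge), so areas and boundary lengths simply add and each stays a separate island — area = 89.44 mm². Overall, the cross-section has 2 separate islands. Net area = 89.44 mm².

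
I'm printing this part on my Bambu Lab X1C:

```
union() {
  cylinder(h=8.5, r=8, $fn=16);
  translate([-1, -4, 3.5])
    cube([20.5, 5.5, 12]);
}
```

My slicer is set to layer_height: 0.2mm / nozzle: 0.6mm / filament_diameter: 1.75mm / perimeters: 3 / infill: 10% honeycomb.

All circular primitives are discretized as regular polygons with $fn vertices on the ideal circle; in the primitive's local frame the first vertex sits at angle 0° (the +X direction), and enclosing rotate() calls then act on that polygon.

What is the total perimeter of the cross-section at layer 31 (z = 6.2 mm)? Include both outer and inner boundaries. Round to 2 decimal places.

74.20 mm

At z = 6.2 mm: the r=8 cylinder contributes a regular 16-gon of circumradius 8 (perimeter = 2·16·8.000·sin(180°/16) = 49.94 mm); the cube at (-1, -4) is present — its section is the full 20.5×5.5 rectangle (perimeter 52.00 mm); Taking the union: the regions partially overlap (shared area 47.48 mm²), so the edge portions inside another operand are dropped and the merged outline is re-measured after clipping — boundary = 74.20 mm. Overall, the cross-section is a single solid region. Total boundary length (outer) = 74.20 mm.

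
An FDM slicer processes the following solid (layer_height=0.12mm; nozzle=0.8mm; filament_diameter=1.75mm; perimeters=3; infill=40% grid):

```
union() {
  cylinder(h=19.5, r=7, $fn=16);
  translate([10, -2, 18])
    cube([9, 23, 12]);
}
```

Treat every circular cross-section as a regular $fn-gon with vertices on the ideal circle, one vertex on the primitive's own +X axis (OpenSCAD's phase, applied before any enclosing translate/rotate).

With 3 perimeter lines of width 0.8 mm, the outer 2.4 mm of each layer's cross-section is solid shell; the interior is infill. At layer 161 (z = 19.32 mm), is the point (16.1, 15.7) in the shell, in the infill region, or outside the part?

infill

At z = 19.32 mm: the r=7 cylinder gives a regular 16-gon of circumradius 7 (constant along its height); the 9×23 cube at (10, -2) contributes its full rectangle; Combining (union): the 2 present regions are separate (no shared area or edge), so areas and boundary lengths simply add and each stays a separate island — 2 connected regions. Overall, the cross-section has 2 separate islands. The nearest boundary edge runs (19.00, 21.00)→(19.00, -2.00); distance from the point to it = 2.90 mm. (Shell/infill is judged within the island containing the point — the largest one.) The point is inside the cross-section and 2.90 mm from the nearest boundary — more than the 2.4 mm shell width (3 × 0.8), so it's in the infill interior.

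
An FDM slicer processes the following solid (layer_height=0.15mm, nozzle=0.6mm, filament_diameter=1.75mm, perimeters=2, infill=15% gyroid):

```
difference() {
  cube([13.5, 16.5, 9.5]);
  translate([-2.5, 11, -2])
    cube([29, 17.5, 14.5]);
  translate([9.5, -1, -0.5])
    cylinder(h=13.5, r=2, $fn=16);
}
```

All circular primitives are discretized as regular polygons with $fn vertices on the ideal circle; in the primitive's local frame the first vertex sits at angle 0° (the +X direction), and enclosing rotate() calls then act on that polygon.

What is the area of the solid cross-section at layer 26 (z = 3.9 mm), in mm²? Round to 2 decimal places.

At z = 3.9 mm: the cube (footprint 13.5×16.5) is included at this height (area 222.75 mm²); the cube at (-2.5, 11) is present — its section is the full 29×17.5 rectangle (area 507.50 mm²); the r=2 cylinder at (9.5, -1) contributes a regular 16-gon of circumradius 2 (area = (16/2)·2.000²·sin(360°/16) = 12.25 mm²); Taking the first minus the rest: starting from the 13.5×16.5 cube (222.75 mm²), the 29×17.5 cube at (-2.5, 11) partially overlaps it — only the 74.25 mm² overlap (of its 507.50 mm²) is removed, clipping the outline; the r=2 cylinder at (9.5, -1) partially overlaps it — only the 2.35 mm² overlap (of its 12.25 mm²) is removed, clipping the outline — area = 146.15 mm². Overall, the cross-section is a single solid region. Net area = 146.15 mm².

146.15 mm²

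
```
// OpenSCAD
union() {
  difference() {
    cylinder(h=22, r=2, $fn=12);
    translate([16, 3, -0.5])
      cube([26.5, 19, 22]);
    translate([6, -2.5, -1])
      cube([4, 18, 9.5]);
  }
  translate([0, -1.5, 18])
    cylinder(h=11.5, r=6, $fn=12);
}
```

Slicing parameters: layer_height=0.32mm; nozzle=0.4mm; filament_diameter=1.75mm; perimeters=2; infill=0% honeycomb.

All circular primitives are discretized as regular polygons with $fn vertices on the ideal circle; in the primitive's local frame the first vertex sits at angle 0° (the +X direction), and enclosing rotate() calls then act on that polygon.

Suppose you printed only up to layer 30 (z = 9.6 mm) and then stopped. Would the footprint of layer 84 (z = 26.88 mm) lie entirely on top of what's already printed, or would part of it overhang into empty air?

Compare the two slices. At z = 9.6: the cylinder: section is a regular 12-gon, circumradius r=2 (area = (12/2)·2.000²·sin(360°/12) = 12.00 mm²); the 26.5×19 cube at (16, 3) contributes its full rectangle (area 503.50 mm²); the cube at (6, -2.5) does not reach this height (z outside [-1, 8.5]); Taking the first minus the rest: starting from the r=2 cylinder (12.00 mm²), the 26.5×19 cube at (16, 3) misses the remaining region (no effect) — area = 12.00 mm²; the cylinder at (0, -1.5) is absent (z outside [18, 29.5]); Taking the union: only that combined region is present, so the union is just that shape — area = 12.00 mm². At z = 26.88: the cylinder is absent (z outside [0, 22]); the cube at (16, 3) is absent (z outside [-0.5, 21.5]); the cube at (6, -2.5) does not reach this height (z outside [-1, 8.5]); Subtracting the remaining from the first: the first operand is absent here, so nothing remains; the r=6 cylinder at (0, -1.5) contributes a regular 12-gon of circumradius 6 (area = (12/2)·6.000²·sin(360°/12) = 108.00 mm²); Taking the union: only the r=6 cylinder at (0, -1.5) is present, so the union is just that shape — area = 108.00 mm². Checking containment: at z = 26.88 the cross-section extends beyond the z = 9.6 cross-section by about 96.00 mm².

part overhangs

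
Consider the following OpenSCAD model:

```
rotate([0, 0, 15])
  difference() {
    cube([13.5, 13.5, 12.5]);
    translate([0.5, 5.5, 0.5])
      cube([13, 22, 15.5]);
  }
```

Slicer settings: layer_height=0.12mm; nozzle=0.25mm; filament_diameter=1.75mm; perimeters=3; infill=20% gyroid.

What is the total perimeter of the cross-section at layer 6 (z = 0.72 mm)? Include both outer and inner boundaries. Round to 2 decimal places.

At z = 0.72 mm: the cube is present — its section is the full 13.5×13.5 rectangle (perimeter 54.00 mm); the cube at (0.5, 5.5) is present — its section is the full 13×22 rectangle (perimeter 70.00 mm); After the difference (first − rest): starting from the 13.5×13.5 cube, the 13×22 cube at (0.5, 5.5) partially overlaps it — only the 104.00 mm² overlap (of its 286.00 mm²) is removed, clipping the outline — boundary = 54.00 mm; (whole slice rotated 15° about Z — lengths, areas and connectivity unchanged). Overall, the cross-section is a single solid region. Total boundary length (outer) = 54.00 mm.

54.00 mm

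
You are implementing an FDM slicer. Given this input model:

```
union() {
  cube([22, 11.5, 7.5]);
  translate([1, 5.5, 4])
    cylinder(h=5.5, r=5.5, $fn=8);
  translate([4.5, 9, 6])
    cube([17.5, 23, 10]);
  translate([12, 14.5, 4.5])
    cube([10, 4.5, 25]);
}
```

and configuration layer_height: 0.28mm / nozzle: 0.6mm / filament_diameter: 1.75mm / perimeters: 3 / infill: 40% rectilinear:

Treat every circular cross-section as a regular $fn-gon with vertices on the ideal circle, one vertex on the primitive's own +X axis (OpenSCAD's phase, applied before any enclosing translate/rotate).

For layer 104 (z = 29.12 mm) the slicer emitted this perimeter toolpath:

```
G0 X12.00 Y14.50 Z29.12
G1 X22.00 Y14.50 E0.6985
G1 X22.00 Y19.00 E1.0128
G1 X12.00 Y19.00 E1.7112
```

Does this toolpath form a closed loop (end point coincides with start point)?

Start point (G0): (12.00, 14.50). End point (last G1): the path does not return to the start — open.

no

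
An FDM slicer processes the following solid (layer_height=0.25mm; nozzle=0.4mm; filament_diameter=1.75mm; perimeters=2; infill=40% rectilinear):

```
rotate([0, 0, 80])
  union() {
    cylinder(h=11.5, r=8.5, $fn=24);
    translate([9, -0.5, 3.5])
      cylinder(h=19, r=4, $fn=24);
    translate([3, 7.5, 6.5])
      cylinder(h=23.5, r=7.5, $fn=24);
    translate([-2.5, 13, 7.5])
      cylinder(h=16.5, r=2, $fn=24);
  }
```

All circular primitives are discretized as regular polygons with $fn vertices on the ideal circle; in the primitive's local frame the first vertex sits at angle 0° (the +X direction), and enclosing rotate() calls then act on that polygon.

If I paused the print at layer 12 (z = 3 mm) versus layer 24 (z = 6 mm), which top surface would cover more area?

Layer 12 (z = 3): the cylinder: section is a regular 24-gon, circumradius r=8.5 (area = (24/2)·8.500²·sin(360°/24) = 224.40 mm²); the cylinder at (9, -0.5) is absent (z outside [3.5, 22.5]); the cylinder at (3, 7.5) does not reach this height (z outside [6.5, 30]); the cylinder at (-2.5, 13) is not intersected at this z (z outside [7.5, 24]); Merging all regions: only the r=8.5 cylinder is present, so the union is just that shape — area = 224.40 mm²; (rotated 80° about Z; rotation is an isometry so areas/perimeters/island counts are preserved). So its area = 224.40 mm². Layer 24 (z = 6): the cylinder: section is a regular 24-gon, circumradius r=8.5 (area = (24/2)·8.500²·sin(360°/24) = 224.40 mm²); the cylinder at (9, -0.5): section is a regular 24-gon, circumradius r=4 (area = (24/2)·4.000²·sin(360°/24) = 49.69 mm²); the cylinder at (3, 7.5) does not reach this height (z outside [6.5, 30]); the cylinder at (-2.5, 13) is not intersected at this z (z outside [7.5, 24]); Combining (union): the regions partially overlap — summed areas 274.09 mm² minus the doubly-counted overlap 18.08 mm² gives 256.01 mm² — area = 256.01 mm²; (rotated 80° about Z; rotation is an isometry so areas/perimeters/island counts are preserved). So its area = 256.01 mm². Layer 24 is larger (256.01 vs 224.40 mm²).

layer 24 (z = 6 mm)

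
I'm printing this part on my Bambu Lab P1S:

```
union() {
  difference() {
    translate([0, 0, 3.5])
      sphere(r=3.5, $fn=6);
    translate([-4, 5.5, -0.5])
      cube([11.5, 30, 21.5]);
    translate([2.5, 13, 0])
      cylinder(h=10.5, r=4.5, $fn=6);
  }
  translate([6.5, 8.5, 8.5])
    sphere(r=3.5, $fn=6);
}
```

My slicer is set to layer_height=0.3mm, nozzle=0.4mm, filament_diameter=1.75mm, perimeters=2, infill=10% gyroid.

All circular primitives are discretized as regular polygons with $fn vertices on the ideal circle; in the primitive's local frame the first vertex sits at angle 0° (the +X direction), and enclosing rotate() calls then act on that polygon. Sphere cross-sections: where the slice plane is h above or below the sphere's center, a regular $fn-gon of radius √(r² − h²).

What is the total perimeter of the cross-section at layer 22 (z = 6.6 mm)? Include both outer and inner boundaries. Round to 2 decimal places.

At z = 6.6 mm: the sphere: section is a regular 6-gon, circumradius = √(r²−h²) = √(3.5²−3.1²) = 1.625 (perimeter = 2·6·1.625·sin(180°/6) = 9.75 mm); the 11.5×30 cube at (-4, 5.5) contributes its full rectangle (perimeter 83.00 mm); the r=4.5 cylinder at (2.5, 13) gives a regular 6-gon of circumradius 4.5 (constant along its height) (perimeter = 2·6·4.500·sin(180°/6) = 27.00 mm); After the difference (first − rest): starting from the r=3.5 sphere, the 11.5×30 cube at (-4, 5.5) misses the remaining region (no effect); the r=4.5 cylinder at (2.5, 13) misses the remaining region (no effect) — boundary = 9.75 mm; the r=3.5 sphere at (6.5, 8.5) contributes a regular 6-gon of circumradius √(3.5²−1.9²) = 2.939 (perimeter = 2·6·2.939·sin(180°/6) = 17.64 mm); Merging all regions: the 2 present regions are separate (no shared area or edge), so areas and boundary lengths simply add and each stays a separate island — boundary = 27.39 mm. Overall, the cross-section has 2 separate islands. Total boundary length (outer) = 27.39 mm.

27.39 mm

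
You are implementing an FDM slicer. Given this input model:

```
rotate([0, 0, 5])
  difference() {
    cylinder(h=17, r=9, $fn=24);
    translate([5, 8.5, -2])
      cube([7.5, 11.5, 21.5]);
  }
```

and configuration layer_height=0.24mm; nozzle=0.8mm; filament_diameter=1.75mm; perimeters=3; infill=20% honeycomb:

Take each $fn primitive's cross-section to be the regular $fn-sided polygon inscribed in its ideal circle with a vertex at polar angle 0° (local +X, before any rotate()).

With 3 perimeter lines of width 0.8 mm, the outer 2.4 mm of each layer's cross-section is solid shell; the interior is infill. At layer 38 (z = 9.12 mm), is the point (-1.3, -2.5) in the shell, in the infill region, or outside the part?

infill

At z = 9.12 mm: the r=9 cylinder gives a regular 24-gon of circumradius 9 (constant along its height); the cube at (5, 8.5) (footprint 7.5×11.5) is included at this height; Taking the first minus the rest: starting from the r=9 cylinder, the 7.5×11.5 cube at (5, 8.5) misses the remaining region (no effect) — 1 connected region; (whole slice rotated 5° about Z — lengths, areas and connectivity unchanged). Overall, the cross-section is a single solid region. Undo the 5° rotation: the query point maps to (-1.513, -2.377) in the un-rotated model frame. The nearest boundary edge runs (-4.50, -7.79)→(-6.36, -6.36); distance from the point to it = 6.12 mm. The point is inside the cross-section and 6.12 mm from the nearest boundary — more than the 2.4 mm shell width (3 × 0.8), so it's in the infill interior.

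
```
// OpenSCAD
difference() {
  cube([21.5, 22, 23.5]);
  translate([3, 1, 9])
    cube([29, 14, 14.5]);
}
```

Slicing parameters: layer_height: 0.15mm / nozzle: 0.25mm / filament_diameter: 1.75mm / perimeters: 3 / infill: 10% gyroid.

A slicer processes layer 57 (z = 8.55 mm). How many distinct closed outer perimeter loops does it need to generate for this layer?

1

At z = 8.55 mm: the 21.5×22 cube contributes its full rectangle; the cube at (3, 1) is absent (z outside [9, 23.5]); Subtracting the remaining from the first: none of the subtracted shapes is present at this height, so the 21.5×22 cube is unchanged — 1 connected region. The result has 1 disconnected region.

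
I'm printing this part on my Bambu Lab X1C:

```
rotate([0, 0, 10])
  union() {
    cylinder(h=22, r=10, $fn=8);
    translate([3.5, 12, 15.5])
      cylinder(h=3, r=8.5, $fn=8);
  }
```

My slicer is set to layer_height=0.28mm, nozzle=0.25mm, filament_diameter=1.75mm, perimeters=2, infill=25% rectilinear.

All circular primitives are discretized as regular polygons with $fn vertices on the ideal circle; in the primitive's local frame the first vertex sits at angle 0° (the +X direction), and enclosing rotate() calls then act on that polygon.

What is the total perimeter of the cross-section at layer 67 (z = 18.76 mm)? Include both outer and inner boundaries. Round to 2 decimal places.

At z = 18.76 mm: the cylinder: section is a regular 8-gon, circumradius r=10 (perimeter = 2·8·10.000·sin(180°/8) = 61.23 mm); the cylinder at (3.5, 12) is not intersected at this z (z outside [15.5, 18.5]); Merging all regions: only the r=10 cylinder is present, so the union is just that shape — boundary = 61.23 mm; (whole slice rotated 10° about Z — lengths, areas and connectivity unchanged). Overall, the cross-section is a single solid region. Total boundary length (outer) = 61.23 mm.

61.23 mm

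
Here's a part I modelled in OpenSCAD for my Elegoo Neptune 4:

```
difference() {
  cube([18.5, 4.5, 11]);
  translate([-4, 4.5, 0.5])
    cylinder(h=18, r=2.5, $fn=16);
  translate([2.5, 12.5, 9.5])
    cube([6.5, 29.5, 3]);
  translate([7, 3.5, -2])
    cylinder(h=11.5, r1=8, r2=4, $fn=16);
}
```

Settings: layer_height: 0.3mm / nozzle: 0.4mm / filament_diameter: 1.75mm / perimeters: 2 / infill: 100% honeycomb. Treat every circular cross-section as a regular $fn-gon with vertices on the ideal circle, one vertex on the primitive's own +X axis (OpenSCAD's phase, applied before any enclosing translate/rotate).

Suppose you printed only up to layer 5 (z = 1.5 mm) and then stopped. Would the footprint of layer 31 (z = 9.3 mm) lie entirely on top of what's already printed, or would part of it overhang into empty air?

part overhangs

Compare the two slices. At z = 1.5: the cube (footprint 18.5×4.5) is included at this height (area 83.25 mm²); the r=2.5 cylinder at (-4, 4.5) contributes a regular 16-gon of circumradius 2.5 (area = (16/2)·2.500²·sin(360°/16) = 19.13 mm²); the cube at (2.5, 12.5) does not reach this height (z outside [9.5, 12.5]); the cone at (7, 3.5): at t=0.304 of its height the radius interpolates to r₁+(r₂−r₁)t = 6.783, giving a regular 16-gon of that circumradius (area = (16/2)·6.783²·sin(360°/16) = 140.84 mm²); After the difference (first − rest): starting from the 18.5×4.5 cube (83.25 mm²), the r=2.5 cylinder at (-4, 4.5) misses the remaining region (no effect); the cone at (7, 3.5) partially overlaps it — only the 58.02 mm² overlap (of its 140.84 mm²) is removed, clipping the outline — area = 25.23 mm². At z = 9.3: the cube is present — its section is the full 18.5×4.5 rectangle (area 83.25 mm²); the r=2.5 cylinder at (-4, 4.5) gives a regular 16-gon of circumradius 2.5 (constant along its height) (area = (16/2)·2.500²·sin(360°/16) = 19.13 mm²); the cube at (2.5, 12.5) is absent (z outside [9.5, 12.5]); the cone at (7, 3.5): at t=0.983 of its height the radius interpolates to r₁+(r₂−r₁)t = 4.070, giving a regular 16-gon of that circumradius (area = (16/2)·4.070²·sin(360°/16) = 50.70 mm²); After the difference (first − rest): starting from the 18.5×4.5 cube (83.25 mm²), the r=2.5 cylinder at (-4, 4.5) misses the remaining region (no effect); the cone at (7, 3.5) partially overlaps it — only the 31.90 mm² overlap (of its 50.70 mm²) is removed, clipping the outline — area = 51.35 mm². Checking containment: at z = 9.3 the cross-section extends beyond the z = 1.5 cross-section by about 26.13 mm².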